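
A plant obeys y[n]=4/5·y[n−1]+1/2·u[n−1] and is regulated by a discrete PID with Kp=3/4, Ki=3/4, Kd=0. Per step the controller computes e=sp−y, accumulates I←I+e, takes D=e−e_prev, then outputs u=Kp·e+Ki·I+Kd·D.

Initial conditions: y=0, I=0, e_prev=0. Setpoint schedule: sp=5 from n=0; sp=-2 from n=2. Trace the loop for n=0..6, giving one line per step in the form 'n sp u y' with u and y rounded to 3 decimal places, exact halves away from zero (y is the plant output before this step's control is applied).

(exact arithmetic carried between steps; '≈' marks a value shown rounded to 6 d.p. or computed from one; I and e_prev carry over from the previous line; the table rounds u and y to 3 d.p., halves away from zero)
n=0: y=0, sp=5, e=sp−y=5; I=5, D=e−e_prev=5; u=3/4·5+3/4·5+0·5=7.5; next y=4/5·0+1/2·7.5=3.75
n=1: y=3.75, sp=5, e=sp−y=1.25; I=6.25, D=e−e_prev=-3.75; u=3/4·1.25+3/4·6.25+0·(-3.75)=5.625; next y=4/5·3.75+1/2·5.625=5.8125
n=2: y=5.8125, sp=-2, e=sp−y=-7.8125; I=-1.5625, D=e−e_prev=-9.0625; u=3/4·(-7.8125)+3/4·(-1.5625)+0·(-9.0625)=-7.03125; next y=4/5·5.8125+1/2·(-7.03125)=1.134375
n=3: y=1.134375, sp=-2, e=sp−y=-3.134375; I=-4.696875, D=e−e_prev=4.678125; u=3/4·(-3.134375)+3/4·(-4.696875)+0·4.678125≈-5.873438; next y=4/5·1.134375+1/2·(-5.873438)≈-2.029219
n=4: y≈-2.029219, sp=-2, e=sp−y≈0.029219; I≈-4.667656, D=e−e_prev≈3.163594; u=3/4·0.029219+3/4·(-4.667656)+0·3.163594≈-3.478828; next y=4/5·(-2.029219)+1/2·(-3.478828)≈-3.362789
n=5: y≈-3.362789, sp=-2, e=sp−y≈1.362789; I≈-3.304867, D=e−e_prev≈1.333570; u=3/4·1.362789+3/4·(-3.304867)+0·1.333570≈-1.456559; next y=4/5·(-3.362789)+1/2·(-1.456559)≈-3.418511
n=6: y≈-3.418511, sp=-2, e=sp−y≈1.418511; I≈-1.886357, D=e−e_prev≈0.055721; u=3/4·1.418511+3/4·(-1.886357)+0·0.055721≈-0.350885; next y=4/5·(-3.418511)+1/2·(-0.350885)≈-2.910251

0 5 7.500 0.000
1 5 5.625 3.750
2 -2 -7.031 5.813
3 -2 -5.873 1.134
4 -2 -3.479 -2.029
5 -2 -1.457 -3.363
6 -2 -0.351 -3.419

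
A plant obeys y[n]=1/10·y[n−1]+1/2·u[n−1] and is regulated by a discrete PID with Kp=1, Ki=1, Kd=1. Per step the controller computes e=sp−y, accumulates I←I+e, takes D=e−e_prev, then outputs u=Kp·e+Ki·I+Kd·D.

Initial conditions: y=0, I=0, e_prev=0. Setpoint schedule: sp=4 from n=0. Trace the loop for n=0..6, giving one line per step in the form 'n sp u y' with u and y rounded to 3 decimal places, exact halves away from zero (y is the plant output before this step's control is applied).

0 4 12.000 0.000
1 4 -6.000 6.000
2 4 23.200 -2.400
3 4 -20.080 11.360
4 4 47.112 -8.904
5 4 -54.957 22.666
6 4 101.580 -25.212

(exact arithmetic carried between steps; '≈' marks a value shown rounded to 6 d.p. or computed from one; I and e_prev carry over from the previous line; the table rounds u and y to 3 d.p., halves away from zero)
n=0: y=0, sp=4, e=sp−y=4; I=4, D=e−e_prev=4; u=1·4+1·4+1·4=12; next y=1/10·0+1/2·12=6
n=1: y=6, sp=4, e=sp−y=-2; I=2, D=e−e_prev=-6; u=1·(-2)+1·2+1·(-6)=-6; next y=1/10·6+1/2·(-6)=-2.4
n=2: y=-2.4, sp=4, e=sp−y=6.4; I=8.4, D=e−e_prev=8.4; u=1·6.4+1·8.4+1·8.4=23.2; next y=1/10·(-2.4)+1/2·23.2=11.36
n=3: y=11.36, sp=4, e=sp−y=-7.36; I=1.04, D=e−e_prev=-13.76; u=1·(-7.36)+1·1.04+1·(-13.76)=-20.08; next y=1/10·11.36+1/2·(-20.08)=-8.904
n=4: y=-8.904, sp=4, e=sp−y=12.904; I=13.944, D=e−e_prev=20.264; u=1·12.904+1·13.944+1·20.264=47.112; next y=1/10·(-8.904)+1/2·47.112=22.6656
n=5: y=22.6656, sp=4, e=sp−y=-18.6656; I=-4.7216, D=e−e_prev=-31.5696; u=1·(-18.6656)+1·(-4.7216)+1·(-31.5696)=-54.9568; next y=1/10·22.6656+1/2·(-54.9568)=-25.21184
n=6: y=-25.21184, sp=4, e=sp−y=29.21184; I=24.49024, D=e−e_prev=47.87744; u=1·29.21184+1·24.49024+1·47.87744=101.57952; next y=1/10·(-25.21184)+1/2·101.57952=48.268576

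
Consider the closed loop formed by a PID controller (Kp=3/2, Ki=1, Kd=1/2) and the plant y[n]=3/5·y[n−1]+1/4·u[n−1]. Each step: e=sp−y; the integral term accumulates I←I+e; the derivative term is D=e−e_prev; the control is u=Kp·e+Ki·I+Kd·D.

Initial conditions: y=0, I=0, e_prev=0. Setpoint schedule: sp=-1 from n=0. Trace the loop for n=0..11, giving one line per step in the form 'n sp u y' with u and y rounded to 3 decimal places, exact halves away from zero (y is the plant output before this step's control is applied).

(exact arithmetic carried between steps; '≈' marks a value shown rounded to 6 d.p. or computed from one; I and e_prev carry over from the previous line; the table rounds u and y to 3 d.p., halves away from zero)
n=0: y=0, sp=-1, e=sp−y=-1; I=-1, D=e−e_prev=-1; u=3/2·(-1)+1·(-1)+1/2·(-1)=-3; next y=3/5·0+1/4·(-3)=-0.75
n=1: y=-0.75, sp=-1, e=sp−y=-0.25; I=-1.25, D=e−e_prev=0.75; u=3/2·(-0.25)+1·(-1.25)+1/2·0.75=-1.25; next y=3/5·(-0.75)+1/4·(-1.25)=-0.7625
n=2: y=-0.7625, sp=-1, e=sp−y=-0.2375; I=-1.4875, D=e−e_prev=0.0125; u=3/2·(-0.2375)+1·(-1.4875)+1/2·0.0125=-1.8375; next y=3/5·(-0.7625)+1/4·(-1.8375)=-0.916875
n=3: y=-0.916875, sp=-1, e=sp−y=-0.083125; I=-1.570625, D=e−e_prev=0.154375; u=3/2·(-0.083125)+1·(-1.570625)+1/2·0.154375=-1.618125; next y=3/5·(-0.916875)+1/4·(-1.618125)≈-0.954656
n=4: y≈-0.954656, sp=-1, e=sp−y≈-0.045344; I≈-1.615969, D=e−e_prev≈0.037781; u=3/2·(-0.045344)+1·(-1.615969)+1/2·0.037781≈-1.665094; next y=3/5·(-0.954656)+1/4·(-1.665094)≈-0.989067
n=5: y≈-0.989067, sp=-1, e=sp−y≈-0.010933; I≈-1.626902, D=e−e_prev≈0.034411; u=3/2·(-0.010933)+1·(-1.626902)+1/2·0.034411≈-1.626095; next y=3/5·(-0.989067)+1/4·(-1.626095)≈-0.999964
n=6: y≈-0.999964, sp=-1, e=sp−y≈-0.000036; I≈-1.626937, D=e−e_prev≈0.010897; u=3/2·(-0.000036)+1·(-1.626937)+1/2·0.010897≈-1.621543; next y=3/5·(-0.999964)+1/4·(-1.621543)≈-1.005364
n=7: y≈-1.005364, sp=-1, e=sp−y≈0.005364; I≈-1.621573, D=e−e_prev≈0.005400; u=3/2·0.005364+1·(-1.621573)+1/2·0.005400≈-1.610827; next y=3/5·(-1.005364)+1/4·(-1.610827)≈-1.005925
n=8: y≈-1.005925, sp=-1, e=sp−y≈0.005925; I≈-1.615648, D=e−e_prev≈0.000561; u=3/2·0.005925+1·(-1.615648)+1/2·0.000561≈-1.606480; next y=3/5·(-1.005925)+1/4·(-1.606480)≈-1.005175
n=9: y≈-1.005175, sp=-1, e=sp−y≈0.005175; I≈-1.610473, D=e−e_prev≈-0.000750; u=3/2·0.005175+1·(-1.610473)+1/2·(-0.000750)≈-1.603085; next y=3/5·(-1.005175)+1/4·(-1.603085)≈-1.003876
n=10: y≈-1.003876, sp=-1, e=sp−y≈0.003876; I≈-1.606597, D=e−e_prev≈-0.001299; u=3/2·0.003876+1·(-1.606597)+1/2·(-0.001299)≈-1.601431; next y=3/5·(-1.003876)+1/4·(-1.601431)≈-1.002684
n=11: y≈-1.002684, sp=-1, e=sp−y≈0.002684; I≈-1.603913, D=e−e_prev≈-0.001193; u=3/2·0.002684+1·(-1.603913)+1/2·(-0.001193)≈-1.600484; next y=3/5·(-1.002684)+1/4·(-1.600484)≈-1.001731

0 -1 -3.000 0.000
1 -1 -1.250 -0.750
2 -1 -1.838 -0.763
3 -1 -1.618 -0.917
4 -1 -1.665 -0.955
5 -1 -1.626 -0.989
6 -1 -1.622 -1.000
7 -1 -1.611 -1.005
8 -1 -1.606 -1.006
9 -1 -1.603 -1.005
10 -1 -1.601 -1.004
11 -1 -1.600 -1.003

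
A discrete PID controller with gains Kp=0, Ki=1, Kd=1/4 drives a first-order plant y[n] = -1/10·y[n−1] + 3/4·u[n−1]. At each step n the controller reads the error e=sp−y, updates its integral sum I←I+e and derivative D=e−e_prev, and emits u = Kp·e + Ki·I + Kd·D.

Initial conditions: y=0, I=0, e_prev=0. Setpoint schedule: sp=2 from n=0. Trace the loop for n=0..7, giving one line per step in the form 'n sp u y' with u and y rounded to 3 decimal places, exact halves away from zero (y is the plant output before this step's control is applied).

(exact arithmetic carried between steps; '≈' marks a value shown rounded to 6 d.p. or computed from one; I and e_prev carry over from the previous line; the table rounds u and y to 3 d.p., halves away from zero)
n=0: y=0, sp=2, e=sp−y=2; I=2, D=e−e_prev=2; u=0·2+1·2+1/4·2=2.5; next y=-1/10·0+3/4·2.5=1.875
n=1: y=1.875, sp=2, e=sp−y=0.125; I=2.125, D=e−e_prev=-1.875; u=0·0.125+1·2.125+1/4·(-1.875)=1.65625; next y=-1/10·1.875+3/4·1.65625≈1.054688
n=2: y≈1.054688, sp=2, e=sp−y≈0.945313; I≈3.070313, D=e−e_prev≈0.820313; u=0·0.945313+1·3.070313+1/4·0.820313≈3.275391; next y=-1/10·1.054688+3/4·3.275391≈2.351074
n=3: y≈2.351074, sp=2, e=sp−y≈-0.351074; I≈2.719238, D=e−e_prev≈-1.296387; u=0·(-0.351074)+1·2.719238+1/4·(-1.296387)≈2.395142; next y=-1/10·2.351074+3/4·2.395142≈1.561249
n=4: y≈1.561249, sp=2, e=sp−y≈0.438751; I≈3.157990, D=e−e_prev≈0.789825; u=0·0.438751+1·3.157990+1/4·0.789825≈3.355446; next y=-1/10·1.561249+3/4·3.355446≈2.360460
n=5: y≈2.360460, sp=2, e=sp−y≈-0.360460; I≈2.797530, D=e−e_prev≈-0.799211; u=0·(-0.360460)+1·2.797530+1/4·(-0.799211)≈2.597727; next y=-1/10·2.360460+3/4·2.597727≈1.712250
n=6: y≈1.712250, sp=2, e=sp−y≈0.287750; I≈3.085280, D=e−e_prev≈0.648210; u=0·0.287750+1·3.085280+1/4·0.648210≈3.247333; next y=-1/10·1.712250+3/4·3.247333≈2.264275
n=7: y≈2.264275, sp=2, e=sp−y≈-0.264275; I≈2.821006, D=e−e_prev≈-0.552025; u=0·(-0.264275)+1·2.821006+1/4·(-0.552025)≈2.682999; next y=-1/10·2.264275+3/4·2.682999≈1.785822

0 2 2.500 0.000
1 2 1.656 1.875
2 2 3.275 1.055
3 2 2.395 2.351
4 2 3.355 1.561
5 2 2.598 2.360
6 2 3.247 1.712
7 2 2.683 2.264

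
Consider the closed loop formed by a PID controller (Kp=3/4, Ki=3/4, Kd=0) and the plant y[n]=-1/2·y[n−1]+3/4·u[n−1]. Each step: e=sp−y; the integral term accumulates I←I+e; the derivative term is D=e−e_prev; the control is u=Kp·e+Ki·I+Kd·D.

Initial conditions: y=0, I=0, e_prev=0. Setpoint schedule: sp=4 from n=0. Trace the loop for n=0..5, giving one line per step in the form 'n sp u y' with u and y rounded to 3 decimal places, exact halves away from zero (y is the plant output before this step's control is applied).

(exact arithmetic carried between steps; '≈' marks a value shown rounded to 6 d.p. or computed from one; I and e_prev carry over from the previous line; the table rounds u and y to 3 d.p., halves away from zero)
n=0: y=0, sp=4, e=sp−y=4; I=4, D=e−e_prev=4; u=3/4·4+3/4·4+0·4=6; next y=-1/2·0+3/4·6=4.5
n=1: y=4.5, sp=4, e=sp−y=-0.5; I=3.5, D=e−e_prev=-4.5; u=3/4·(-0.5)+3/4·3.5+0·(-4.5)=2.25; next y=-1/2·4.5+3/4·2.25=-0.5625
n=2: y=-0.5625, sp=4, e=sp−y=4.5625; I=8.0625, D=e−e_prev=5.0625; u=3/4·4.5625+3/4·8.0625+0·5.0625=9.46875; next y=-1/2·(-0.5625)+3/4·9.46875≈7.382813
n=3: y≈7.382813, sp=4, e=sp−y≈-3.382813; I≈4.679688, D=e−e_prev≈-7.945313; u=3/4·(-3.382813)+3/4·4.679688+0·(-7.945313)≈0.972656; next y=-1/2·7.382813+3/4·0.972656≈-2.961914
n=4: y≈-2.961914, sp=4, e=sp−y≈6.961914; I≈11.641602, D=e−e_prev≈10.344727; u=3/4·6.961914+3/4·11.641602+0·10.344727≈13.952637; next y=-1/2·(-2.961914)+3/4·13.952637≈11.945435
n=5: y≈11.945435, sp=4, e=sp−y≈-7.945435; I≈3.696167, D=e−e_prev≈-14.907349; u=3/4·(-7.945435)+3/4·3.696167+0·(-14.907349)≈-3.186951; next y=-1/2·11.945435+3/4·(-3.186951)≈-8.362930

0 4 6.000 0.000
1 4 2.250 4.500
2 4 9.469 -0.563
3 4 0.973 7.383
4 4 13.953 -2.962
5 4 -3.187 11.945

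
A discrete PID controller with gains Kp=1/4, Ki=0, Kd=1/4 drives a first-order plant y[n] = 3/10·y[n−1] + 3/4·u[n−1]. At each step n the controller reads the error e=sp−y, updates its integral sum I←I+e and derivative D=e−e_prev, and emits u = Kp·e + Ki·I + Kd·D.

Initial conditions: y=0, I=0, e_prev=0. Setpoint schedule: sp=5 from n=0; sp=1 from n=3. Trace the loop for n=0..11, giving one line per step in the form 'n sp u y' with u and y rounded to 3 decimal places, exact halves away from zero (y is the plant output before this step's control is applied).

0 5 2.500 0.000
1 5 0.313 1.875
2 5 1.320 0.797
3 1 -1.165 1.229
4 1 0.810 -0.505
5 1 -0.104 0.456
6 1 0.335 0.059
7 1 0.130 0.269
8 1 0.228 0.178
9 1 0.182 0.224
10 1 0.204 0.204
11 1 0.194 0.214

(exact arithmetic carried between steps; '≈' marks a value shown rounded to 6 d.p. or computed from one; I and e_prev carry over from the previous line; the table rounds u and y to 3 d.p., halves away from zero)
n=0: y=0, sp=5, e=sp−y=5; I=5, D=e−e_prev=5; u=1/4·5+0·5+1/4·5=2.5; next y=3/10·0+3/4·2.5=1.875
n=1: y=1.875, sp=5, e=sp−y=3.125; I=8.125, D=e−e_prev=-1.875; u=1/4·3.125+0·8.125+1/4·(-1.875)=0.3125; next y=3/10·1.875+3/4·0.3125=0.796875
n=2: y=0.796875, sp=5, e=sp−y=4.203125; I=12.328125, D=e−e_prev=1.078125; u=1/4·4.203125+0·12.328125+1/4·1.078125≈1.320313; next y=3/10·0.796875+3/4·1.320313≈1.229297
n=3: y≈1.229297, sp=1, e=sp−y≈-0.229297; I≈12.098828, D=e−e_prev≈-4.432422; u=1/4·(-0.229297)+0·12.098828+1/4·(-4.432422)≈-1.165430; next y=3/10·1.229297+3/4·(-1.165430)≈-0.505283
n=4: y≈-0.505283, sp=1, e=sp−y≈1.505283; I≈13.604111, D=e−e_prev≈1.734580; u=1/4·1.505283+0·13.604111+1/4·1.734580≈0.809966; next y=3/10·(-0.505283)+3/4·0.809966≈0.455889
n=5: y≈0.455889, sp=1, e=sp−y≈0.544111; I≈14.148222, D=e−e_prev≈-0.961173; u=1/4·0.544111+0·14.148222+1/4·(-0.961173)≈-0.104266; next y=3/10·0.455889+3/4·(-0.104266)≈0.058568
n=6: y≈0.058568, sp=1, e=sp−y≈0.941432; I≈15.089654, D=e−e_prev≈0.397322; u=1/4·0.941432+0·15.089654+1/4·0.397322≈0.334689; next y=3/10·0.058568+3/4·0.334689≈0.268587
n=7: y≈0.268587, sp=1, e=sp−y≈0.731413; I≈15.821068, D=e−e_prev≈-0.210019; u=1/4·0.731413+0·15.821068+1/4·(-0.210019)≈0.130349; next y=3/10·0.268587+3/4·0.130349≈0.178337
n=8: y≈0.178337, sp=1, e=sp−y≈0.821663; I≈16.642730, D=e−e_prev≈0.090249; u=1/4·0.821663+0·16.642730+1/4·0.090249≈0.227978; next y=3/10·0.178337+3/4·0.227978≈0.224485
n=9: y≈0.224485, sp=1, e=sp−y≈0.775515; I≈17.418245, D=e−e_prev≈-0.046147; u=1/4·0.775515+0·17.418245+1/4·(-0.046147)≈0.182342; next y=3/10·0.224485+3/4·0.182342≈0.204102
n=10: y≈0.204102, sp=1, e=sp−y≈0.795898; I≈18.214143, D=e−e_prev≈0.020383; u=1/4·0.795898+0·18.214143+1/4·0.020383≈0.204070; next y=3/10·0.204102+3/4·0.204070≈0.214283
n=11: y≈0.214283, sp=1, e=sp−y≈0.785717; I≈18.999860, D=e−e_prev≈-0.010181; u=1/4·0.785717+0·18.999860+1/4·(-0.010181)≈0.193884; next y=3/10·0.214283+3/4·0.193884≈0.209698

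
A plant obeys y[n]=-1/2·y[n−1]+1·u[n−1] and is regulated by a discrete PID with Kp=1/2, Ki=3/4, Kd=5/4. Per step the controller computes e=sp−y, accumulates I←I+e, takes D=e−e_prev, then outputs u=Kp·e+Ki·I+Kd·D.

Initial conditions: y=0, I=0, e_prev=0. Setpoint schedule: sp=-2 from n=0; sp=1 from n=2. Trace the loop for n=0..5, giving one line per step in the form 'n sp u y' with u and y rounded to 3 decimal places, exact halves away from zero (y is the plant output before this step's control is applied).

(exact arithmetic carried between steps; '≈' marks a value shown rounded to 6 d.p. or computed from one; I and e_prev carry over from the previous line; the table rounds u and y to 3 d.p., halves away from zero)
n=0: y=0, sp=-2, e=sp−y=-2; I=-2, D=e−e_prev=-2; u=1/2·(-2)+3/4·(-2)+5/4·(-2)=-5; next y=-1/2·0+1·(-5)=-5
n=1: y=-5, sp=-2, e=sp−y=3; I=1, D=e−e_prev=5; u=1/2·3+3/4·1+5/4·5=8.5; next y=-1/2·(-5)+1·8.5=11
n=2: y=11, sp=1, e=sp−y=-10; I=-9, D=e−e_prev=-13; u=1/2·(-10)+3/4·(-9)+5/4·(-13)=-28; next y=-1/2·11+1·(-28)=-33.5
n=3: y=-33.5, sp=1, e=sp−y=34.5; I=25.5, D=e−e_prev=44.5; u=1/2·34.5+3/4·25.5+5/4·44.5=92; next y=-1/2·(-33.5)+1·92=108.75
n=4: y=108.75, sp=1, e=sp−y=-107.75; I=-82.25, D=e−e_prev=-142.25; u=1/2·(-107.75)+3/4·(-82.25)+5/4·(-142.25)=-293.375; next y=-1/2·108.75+1·(-293.375)=-347.75
n=5: y=-347.75, sp=1, e=sp−y=348.75; I=266.5, D=e−e_prev=456.5; u=1/2·348.75+3/4·266.5+5/4·456.5=944.875; next y=-1/2·(-347.75)+1·944.875=1118.75

0 -2 -5.000 0.000
1 -2 8.500 -5.000
2 1 -28.000 11.000
3 1 92.000 -33.500
4 1 -293.375 108.750
5 1 944.875 -347.750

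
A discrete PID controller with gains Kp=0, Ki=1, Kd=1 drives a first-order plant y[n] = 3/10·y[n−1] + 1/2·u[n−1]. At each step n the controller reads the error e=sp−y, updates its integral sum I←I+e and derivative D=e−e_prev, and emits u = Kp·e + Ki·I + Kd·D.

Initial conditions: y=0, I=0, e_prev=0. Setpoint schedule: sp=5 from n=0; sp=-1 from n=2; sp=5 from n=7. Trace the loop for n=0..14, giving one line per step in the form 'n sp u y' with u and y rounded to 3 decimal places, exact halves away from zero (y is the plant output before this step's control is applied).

(exact arithmetic carried between steps; '≈' marks a value shown rounded to 6 d.p. or computed from one; I and e_prev carry over from the previous line; the table rounds u and y to 3 d.p., halves away from zero)
n=0: y=0, sp=5, e=sp−y=5; I=5, D=e−e_prev=5; u=0·5+1·5+1·5=10; next y=3/10·0+1/2·10=5
n=1: y=5, sp=5, e=sp−y=0; I=5, D=e−e_prev=-5; u=0·0+1·5+1·(-5)=0; next y=3/10·5+1/2·0=1.5
n=2: y=1.5, sp=-1, e=sp−y=-2.5; I=2.5, D=e−e_prev=-2.5; u=0·(-2.5)+1·2.5+1·(-2.5)=0; next y=3/10·1.5+1/2·0=0.45
n=3: y=0.45, sp=-1, e=sp−y=-1.45; I=1.05, D=e−e_prev=1.05; u=0·(-1.45)+1·1.05+1·1.05=2.1; next y=3/10·0.45+1/2·2.1=1.185
n=4: y=1.185, sp=-1, e=sp−y=-2.185; I=-1.135, D=e−e_prev=-0.735; u=0·(-2.185)+1·(-1.135)+1·(-0.735)=-1.87; next y=3/10·1.185+1/2·(-1.87)=-0.5795
n=5: y=-0.5795, sp=-1, e=sp−y=-0.4205; I=-1.5555, D=e−e_prev=1.7645; u=0·(-0.4205)+1·(-1.5555)+1·1.7645=0.209; next y=3/10·(-0.5795)+1/2·0.209=-0.06935
n=6: y=-0.06935, sp=-1, e=sp−y=-0.93065; I=-2.48615, D=e−e_prev=-0.51015; u=0·(-0.93065)+1·(-2.48615)+1·(-0.51015)=-2.9963; next y=3/10·(-0.06935)+1/2·(-2.9963)=-1.518955
n=7: y=-1.518955, sp=5, e=sp−y=6.518955; I=4.032805, D=e−e_prev=7.449605; u=0·6.518955+1·4.032805+1·7.449605=11.48241; next y=3/10·(-1.518955)+1/2·11.48241≈5.285519
n=8: y≈5.285519, sp=5, e=sp−y≈-0.285519; I≈3.747287, D=e−e_prev≈-6.804474; u=0·(-0.285519)+1·3.747287+1·(-6.804474)≈-3.057187; next y=3/10·5.285519+1/2·(-3.057187)≈0.057062
n=9: y≈0.057062, sp=5, e=sp−y≈4.942938; I≈8.690224, D=e−e_prev≈5.228456; u=0·4.942938+1·8.690224+1·5.228456≈13.918681; next y=3/10·0.057062+1/2·13.918681≈6.976459
n=10: y≈6.976459, sp=5, e=sp−y≈-1.976459; I≈6.713765, D=e−e_prev≈-6.919397; u=0·(-1.976459)+1·6.713765+1·(-6.919397)≈-0.205632; next y=3/10·6.976459+1/2·(-0.205632)≈1.990122
n=11: y≈1.990122, sp=5, e=sp−y≈3.009878; I≈9.723643, D=e−e_prev≈4.986337; u=0·3.009878+1·9.723643+1·4.986337≈14.709981; next y=3/10·1.990122+1/2·14.709981≈7.952027
n=12: y≈7.952027, sp=5, e=sp−y≈-2.952027; I≈6.771617, D=e−e_prev≈-5.961905; u=0·(-2.952027)+1·6.771617+1·(-5.961905)≈0.809712; next y=3/10·7.952027+1/2·0.809712≈2.790464
n=13: y≈2.790464, sp=5, e=sp−y≈2.209536; I≈8.981153, D=e−e_prev≈5.161563; u=0·2.209536+1·8.981153+1·5.161563≈14.142716; next y=3/10·2.790464+1/2·14.142716≈7.908497
n=14: y≈7.908497, sp=5, e=sp−y≈-2.908497; I≈6.072656, D=e−e_prev≈-5.118033; u=0·(-2.908497)+1·6.072656+1·(-5.118033)≈0.954623; next y=3/10·7.908497+1/2·0.954623≈2.849860

0 5 10.000 0.000
1 5 0.000 5.000
2 -1 0.000 1.500
3 -1 2.100 0.450
4 -1 -1.870 1.185
5 -1 0.209 -0.580
6 -1 -2.996 -0.069
7 5 11.482 -1.519
8 5 -3.057 5.286
9 5 13.919 0.057
10 5 -0.206 6.976
11 5 14.710 1.990
12 5 0.810 7.952
13 5 14.143 2.790
14 5 0.955 7.908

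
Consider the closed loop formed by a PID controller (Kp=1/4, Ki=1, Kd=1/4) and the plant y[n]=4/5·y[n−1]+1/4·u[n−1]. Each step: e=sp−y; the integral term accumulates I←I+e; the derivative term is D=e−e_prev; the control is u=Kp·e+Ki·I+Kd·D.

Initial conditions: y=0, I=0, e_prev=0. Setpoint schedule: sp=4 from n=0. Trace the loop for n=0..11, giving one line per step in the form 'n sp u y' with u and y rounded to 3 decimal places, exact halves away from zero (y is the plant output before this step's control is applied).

0 4 6.000 0.000
1 4 6.750 1.500
2 4 7.544 2.888
3 4 7.040 4.196
4 4 5.790 5.117
5 4 4.267 5.541
6 4 2.894 5.500
7 4 1.949 5.123
8 4 1.538 4.586
9 4 1.617 4.053
10 4 2.040 3.647
11 4 2.621 3.427

(exact arithmetic carried between steps; '≈' marks a value shown rounded to 6 d.p. or computed from one; I and e_prev carry over from the previous line; the table rounds u and y to 3 d.p., halves away from zero)
n=0: y=0, sp=4, e=sp−y=4; I=4, D=e−e_prev=4; u=1/4·4+1·4+1/4·4=6; next y=4/5·0+1/4·6=1.5
n=1: y=1.5, sp=4, e=sp−y=2.5; I=6.5, D=e−e_prev=-1.5; u=1/4·2.5+1·6.5+1/4·(-1.5)=6.75; next y=4/5·1.5+1/4·6.75=2.8875
n=2: y=2.8875, sp=4, e=sp−y=1.1125; I=7.6125, D=e−e_prev=-1.3875; u=1/4·1.1125+1·7.6125+1/4·(-1.3875)=7.54375; next y=4/5·2.8875+1/4·7.54375≈4.195938
n=3: y≈4.195938, sp=4, e=sp−y≈-0.195938; I≈7.416563, D=e−e_prev≈-1.308438; u=1/4·(-0.195938)+1·7.416563+1/4·(-1.308438)≈7.040469; next y=4/5·4.195938+1/4·7.040469≈5.116867
n=4: y≈5.116867, sp=4, e=sp−y≈-1.116867; I≈6.299695, D=e−e_prev≈-0.920930; u=1/4·(-1.116867)+1·6.299695+1/4·(-0.920930)≈5.790246; next y=4/5·5.116867+1/4·5.790246≈5.541055
n=5: y≈5.541055, sp=4, e=sp−y≈-1.541055; I≈4.758640, D=e−e_prev≈-0.424188; u=1/4·(-1.541055)+1·4.758640+1/4·(-0.424188)≈4.267329; next y=4/5·5.541055+1/4·4.267329≈5.499677
n=6: y≈5.499677, sp=4, e=sp−y≈-1.499677; I≈3.258964, D=e−e_prev≈0.041379; u=1/4·(-1.499677)+1·3.258964+1/4·0.041379≈2.894389; next y=4/5·5.499677+1/4·2.894389≈5.123338
n=7: y≈5.123338, sp=4, e=sp−y≈-1.123338; I≈2.135625, D=e−e_prev≈0.376338; u=1/4·(-1.123338)+1·2.135625+1/4·0.376338≈1.948875; next y=4/5·5.123338+1/4·1.948875≈4.585890
n=8: y≈4.585890, sp=4, e=sp−y≈-0.585890; I≈1.549736, D=e−e_prev≈0.537449; u=1/4·(-0.585890)+1·1.549736+1/4·0.537449≈1.537625; next y=4/5·4.585890+1/4·1.537625≈4.053118
n=9: y≈4.053118, sp=4, e=sp−y≈-0.053118; I≈1.496618, D=e−e_prev≈0.532772; u=1/4·(-0.053118)+1·1.496618+1/4·0.532772≈1.616531; next y=4/5·4.053118+1/4·1.616531≈3.646627
n=10: y≈3.646627, sp=4, e=sp−y≈0.353373; I≈1.849990, D=e−e_prev≈0.406491; u=1/4·0.353373+1·1.849990+1/4·0.406491≈2.039956; next y=4/5·3.646627+1/4·2.039956≈3.427291
n=11: y≈3.427291, sp=4, e=sp−y≈0.572709; I≈2.422700, D=e−e_prev≈0.219336; u=1/4·0.572709+1·2.422700+1/4·0.219336≈2.620711; next y=4/5·3.427291+1/4·2.620711≈3.397010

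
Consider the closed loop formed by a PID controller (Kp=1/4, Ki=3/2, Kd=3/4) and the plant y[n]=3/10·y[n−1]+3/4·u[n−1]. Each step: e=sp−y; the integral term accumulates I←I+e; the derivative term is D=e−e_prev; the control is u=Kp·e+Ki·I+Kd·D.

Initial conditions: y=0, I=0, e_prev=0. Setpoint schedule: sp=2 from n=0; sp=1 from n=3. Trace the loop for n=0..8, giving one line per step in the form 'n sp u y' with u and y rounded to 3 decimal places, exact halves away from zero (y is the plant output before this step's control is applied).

0 2 5.000 0.000
1 2 -2.875 3.750
2 2 9.266 -1.031
3 1 -11.451 6.640
4 1 19.683 -6.596
5 1 -27.299 12.783
6 1 43.117 -16.639
7 1 -62.454 27.346
8 1 95.973 -38.637

(exact arithmetic carried between steps; '≈' marks a value shown rounded to 6 d.p. or computed from one; I and e_prev carry over from the previous line; the table rounds u and y to 3 d.p., halves away from zero)
n=0: y=0, sp=2, e=sp−y=2; I=2, D=e−e_prev=2; u=1/4·2+3/2·2+3/4·2=5; next y=3/10·0+3/4·5=3.75
n=1: y=3.75, sp=2, e=sp−y=-1.75; I=0.25, D=e−e_prev=-3.75; u=1/4·(-1.75)+3/2·0.25+3/4·(-3.75)=-2.875; next y=3/10·3.75+3/4·(-2.875)=-1.03125
n=2: y=-1.03125, sp=2, e=sp−y=3.03125; I=3.28125, D=e−e_prev=4.78125; u=1/4·3.03125+3/2·3.28125+3/4·4.78125=9.265625; next y=3/10·(-1.03125)+3/4·9.265625≈6.639844
n=3: y≈6.639844, sp=1, e=sp−y≈-5.639844; I≈-2.358594, D=e−e_prev≈-8.671094; u=1/4·(-5.639844)+3/2·(-2.358594)+3/4·(-8.671094)≈-11.451172; next y=3/10·6.639844+3/4·(-11.451172)≈-6.596426
n=4: y≈-6.596426, sp=1, e=sp−y≈7.596426; I≈5.237832, D=e−e_prev≈13.236270; u=1/4·7.596426+3/2·5.237832+3/4·13.236270≈19.683057; next y=3/10·(-6.596426)+3/4·19.683057≈12.783365
n=5: y≈12.783365, sp=1, e=sp−y≈-11.783365; I≈-6.545533, D=e−e_prev≈-19.379791; u=1/4·(-11.783365)+3/2·(-6.545533)+3/4·(-19.379791)≈-27.298983; next y=3/10·12.783365+3/4·(-27.298983)≈-16.639228
n=6: y≈-16.639228, sp=1, e=sp−y≈17.639228; I≈11.093695, D=e−e_prev≈29.422593; u=1/4·17.639228+3/2·11.093695+3/4·29.422593≈43.117294; next y=3/10·(-16.639228)+3/4·43.117294≈27.346202
n=7: y≈27.346202, sp=1, e=sp−y≈-26.346202; I≈-15.252507, D=e−e_prev≈-43.985430; u=1/4·(-26.346202)+3/2·(-15.252507)+3/4·(-43.985430)≈-62.454384; next y=3/10·27.346202+3/4·(-62.454384)≈-38.636927
n=8: y≈-38.636927, sp=1, e=sp−y≈39.636927; I≈24.384420, D=e−e_prev≈65.983130; u=1/4·39.636927+3/2·24.384420+3/4·65.983130≈95.973209; next y=3/10·(-38.636927)+3/4·95.973209≈60.388829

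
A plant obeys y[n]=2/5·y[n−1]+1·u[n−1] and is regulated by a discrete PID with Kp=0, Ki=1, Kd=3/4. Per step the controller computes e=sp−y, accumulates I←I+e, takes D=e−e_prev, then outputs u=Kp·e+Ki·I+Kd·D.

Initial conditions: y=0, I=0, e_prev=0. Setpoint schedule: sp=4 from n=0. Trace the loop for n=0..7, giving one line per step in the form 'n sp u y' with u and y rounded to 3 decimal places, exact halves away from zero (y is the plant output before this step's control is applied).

0 4 7.000 0.000
1 4 -4.250 7.000
2 4 12.788 -1.450
3 4 -12.001 12.208
4 4 23.854 -7.118
5 4 -28.740 21.007
6 4 47.699 -20.337
7 4 -63.799 39.564

(exact arithmetic carried between steps; '≈' marks a value shown rounded to 6 d.p. or computed from one; I and e_prev carry over from the previous line; the table rounds u and y to 3 d.p., halves away from zero)
n=0: y=0, sp=4, e=sp−y=4; I=4, D=e−e_prev=4; u=0·4+1·4+3/4·4=7; next y=2/5·0+1·7=7
n=1: y=7, sp=4, e=sp−y=-3; I=1, D=e−e_prev=-7; u=0·(-3)+1·1+3/4·(-7)=-4.25; next y=2/5·7+1·(-4.25)=-1.45
n=2: y=-1.45, sp=4, e=sp−y=5.45; I=6.45, D=e−e_prev=8.45; u=0·5.45+1·6.45+3/4·8.45=12.7875; next y=2/5·(-1.45)+1·12.7875=12.2075
n=3: y=12.2075, sp=4, e=sp−y=-8.2075; I=-1.7575, D=e−e_prev=-13.6575; u=0·(-8.2075)+1·(-1.7575)+3/4·(-13.6575)=-12.000625; next y=2/5·12.2075+1·(-12.000625)=-7.117625
n=4: y=-7.117625, sp=4, e=sp−y=11.117625; I=9.360125, D=e−e_prev=19.325125; u=0·11.117625+1·9.360125+3/4·19.325125≈23.853969; next y=2/5·(-7.117625)+1·23.853969≈21.006919
n=5: y≈21.006919, sp=4, e=sp−y≈-17.006919; I≈-7.646794, D=e−e_prev≈-28.124544; u=0·(-17.006919)+1·(-7.646794)+3/4·(-28.124544)≈-28.740202; next y=2/5·21.006919+1·(-28.740202)≈-20.337434
n=6: y≈-20.337434, sp=4, e=sp−y≈24.337434; I≈16.690640, D=e−e_prev≈41.344353; u=0·24.337434+1·16.690640+3/4·41.344353≈47.698905; next y=2/5·(-20.337434)+1·47.698905≈39.563931
n=7: y≈39.563931, sp=4, e=sp−y≈-35.563931; I≈-18.873291, D=e−e_prev≈-59.901365; u=0·(-35.563931)+1·(-18.873291)+3/4·(-59.901365)≈-63.799315; next y=2/5·39.563931+1·(-63.799315)≈-47.973742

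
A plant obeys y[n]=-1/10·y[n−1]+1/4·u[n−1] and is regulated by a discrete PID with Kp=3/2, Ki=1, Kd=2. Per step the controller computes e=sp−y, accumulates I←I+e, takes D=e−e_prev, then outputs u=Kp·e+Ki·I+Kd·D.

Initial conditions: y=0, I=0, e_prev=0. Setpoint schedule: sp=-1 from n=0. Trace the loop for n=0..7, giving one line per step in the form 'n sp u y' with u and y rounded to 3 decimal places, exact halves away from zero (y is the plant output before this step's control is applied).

(exact arithmetic carried between steps; '≈' marks a value shown rounded to 6 d.p. or computed from one; I and e_prev carry over from the previous line; the table rounds u and y to 3 d.p., halves away from zero)
n=0: y=0, sp=-1, e=sp−y=-1; I=-1, D=e−e_prev=-1; u=3/2·(-1)+1·(-1)+2·(-1)=-4.5; next y=-1/10·0+1/4·(-4.5)=-1.125
n=1: y=-1.125, sp=-1, e=sp−y=0.125; I=-0.875, D=e−e_prev=1.125; u=3/2·0.125+1·(-0.875)+2·1.125=1.5625; next y=-1/10·(-1.125)+1/4·1.5625=0.503125
n=2: y=0.503125, sp=-1, e=sp−y=-1.503125; I=-2.378125, D=e−e_prev=-1.628125; u=3/2·(-1.503125)+1·(-2.378125)+2·(-1.628125)≈-7.889063; next y=-1/10·0.503125+1/4·(-7.889063)≈-2.022578
n=3: y≈-2.022578, sp=-1, e=sp−y≈1.022578; I≈-1.355547, D=e−e_prev≈2.525703; u=3/2·1.022578+1·(-1.355547)+2·2.525703≈5.229727; next y=-1/10·(-2.022578)+1/4·5.229727≈1.509689
n=4: y≈1.509689, sp=-1, e=sp−y≈-2.509689; I≈-3.865236, D=e−e_prev≈-3.532268; u=3/2·(-2.509689)+1·(-3.865236)+2·(-3.532268)≈-14.694306; next y=-1/10·1.509689+1/4·(-14.694306)≈-3.824545
n=5: y≈-3.824545, sp=-1, e=sp−y≈2.824545; I≈-1.040691, D=e−e_prev≈5.334235; u=3/2·2.824545+1·(-1.040691)+2·5.334235≈13.864597; next y=-1/10·(-3.824545)+1/4·13.864597≈3.848604
n=6: y≈3.848604, sp=-1, e=sp−y≈-4.848604; I≈-5.889295, D=e−e_prev≈-7.673149; u=3/2·(-4.848604)+1·(-5.889295)+2·(-7.673149)≈-28.508498; next y=-1/10·3.848604+1/4·(-28.508498)≈-7.511985
n=7: y≈-7.511985, sp=-1, e=sp−y≈6.511985; I≈0.622690, D=e−e_prev≈11.360589; u=3/2·6.511985+1·0.622690+2·11.360589≈33.111845; next y=-1/10·(-7.511985)+1/4·33.111845≈9.029160

0 -1 -4.500 0.000
1 -1 1.563 -1.125
2 -1 -7.889 0.503
3 -1 5.230 -2.023
4 -1 -14.694 1.510
5 -1 13.865 -3.825
6 -1 -28.508 3.849
7 -1 33.112 -7.512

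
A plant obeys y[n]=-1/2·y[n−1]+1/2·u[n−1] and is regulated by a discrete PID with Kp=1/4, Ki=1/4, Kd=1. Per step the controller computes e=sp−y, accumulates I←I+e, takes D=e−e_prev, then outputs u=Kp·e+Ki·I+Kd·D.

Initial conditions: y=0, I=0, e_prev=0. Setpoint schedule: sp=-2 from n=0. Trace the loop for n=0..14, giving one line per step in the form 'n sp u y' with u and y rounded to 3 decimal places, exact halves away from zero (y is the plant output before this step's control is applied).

0 -2 -3.000 0.000
1 -2 0.750 -1.500
2 -2 -4.813 1.125
3 -2 3.172 -2.969
4 -2 -9.738 3.070
5 -2 9.245 -6.404
6 -2 -20.472 7.825
7 -2 24.260 -14.148
8 -2 -44.705 19.204
9 -2 60.085 -31.954
10 -2 -100.546 46.020
11 -2 144.378 -73.283
12 -2 -230.275 108.830
13 -2 341.705 -169.553
14 -2 -532.562 255.629

(exact arithmetic carried between steps; '≈' marks a value shown rounded to 6 d.p. or computed from one; I and e_prev carry over from the previous line; the table rounds u and y to 3 d.p., halves away from zero)
n=0: y=0, sp=-2, e=sp−y=-2; I=-2, D=e−e_prev=-2; u=1/4·(-2)+1/4·(-2)+1·(-2)=-3; next y=-1/2·0+1/2·(-3)=-1.5
n=1: y=-1.5, sp=-2, e=sp−y=-0.5; I=-2.5, D=e−e_prev=1.5; u=1/4·(-0.5)+1/4·(-2.5)+1·1.5=0.75; next y=-1/2·(-1.5)+1/2·0.75=1.125
n=2: y=1.125, sp=-2, e=sp−y=-3.125; I=-5.625, D=e−e_prev=-2.625; u=1/4·(-3.125)+1/4·(-5.625)+1·(-2.625)=-4.8125; next y=-1/2·1.125+1/2·(-4.8125)=-2.96875
n=3: y=-2.96875, sp=-2, e=sp−y=0.96875; I=-4.65625, D=e−e_prev=4.09375; u=1/4·0.96875+1/4·(-4.65625)+1·4.09375=3.171875; next y=-1/2·(-2.96875)+1/2·3.171875≈3.070313
n=4: y≈3.070313, sp=-2, e=sp−y≈-5.070313; I≈-9.726563, D=e−e_prev≈-6.039063; u=1/4·(-5.070313)+1/4·(-9.726563)+1·(-6.039063)≈-9.738281; next y=-1/2·3.070313+1/2·(-9.738281)≈-6.404297
n=5: y≈-6.404297, sp=-2, e=sp−y≈4.404297; I≈-5.322266, D=e−e_prev≈9.474609; u=1/4·4.404297+1/4·(-5.322266)+1·9.474609≈9.245117; next y=-1/2·(-6.404297)+1/2·9.245117≈7.824707
n=6: y≈7.824707, sp=-2, e=sp−y≈-9.824707; I≈-15.146973, D=e−e_prev≈-14.229004; u=1/4·(-9.824707)+1/4·(-15.146973)+1·(-14.229004)≈-20.471924; next y=-1/2·7.824707+1/2·(-20.471924)≈-14.148315
n=7: y≈-14.148315, sp=-2, e=sp−y≈12.148315; I≈-2.998657, D=e−e_prev≈21.973022; u=1/4·12.148315+1/4·(-2.998657)+1·21.973022≈24.260437; next y=-1/2·(-14.148315)+1/2·24.260437≈19.204376
n=8: y≈19.204376, sp=-2, e=sp−y≈-21.204376; I≈-24.203033, D=e−e_prev≈-33.352692; u=1/4·(-21.204376)+1/4·(-24.203033)+1·(-33.352692)≈-44.704544; next y=-1/2·19.204376+1/2·(-44.704544)≈-31.954460
n=9: y≈-31.954460, sp=-2, e=sp−y≈29.954460; I≈5.751427, D=e−e_prev≈51.158836; u=1/4·29.954460+1/4·5.751427+1·51.158836≈60.085308; next y=-1/2·(-31.954460)+1/2·60.085308≈46.019884
n=10: y≈46.019884, sp=-2, e=sp−y≈-48.019884; I≈-42.268457, D=e−e_prev≈-77.974344; u=1/4·(-48.019884)+1/4·(-42.268457)+1·(-77.974344)≈-100.546430; next y=-1/2·46.019884+1/2·(-100.546430)≈-73.283157
n=11: y≈-73.283157, sp=-2, e=sp−y≈71.283157; I≈29.014699, D=e−e_prev≈119.303041; u=1/4·71.283157+1/4·29.014699+1·119.303041≈144.377505; next y=-1/2·(-73.283157)+1/2·144.377505≈108.830331
n=12: y≈108.830331, sp=-2, e=sp−y≈-110.830331; I≈-81.815632, D=e−e_prev≈-182.113488; u=1/4·(-110.830331)+1/4·(-81.815632)+1·(-182.113488)≈-230.274978; next y=-1/2·108.830331+1/2·(-230.274978)≈-169.552655
n=13: y≈-169.552655, sp=-2, e=sp−y≈167.552655; I≈85.737023, D=e−e_prev≈278.382986; u=1/4·167.552655+1/4·85.737023+1·278.382986≈341.705405; next y=-1/2·(-169.552655)+1/2·341.705405≈255.629030
n=14: y≈255.629030, sp=-2, e=sp−y≈-257.629030; I≈-171.892007, D=e−e_prev≈-425.181685; u=1/4·(-257.629030)+1/4·(-171.892007)+1·(-425.181685)≈-532.561944; next y=-1/2·255.629030+1/2·(-532.561944)≈-394.095487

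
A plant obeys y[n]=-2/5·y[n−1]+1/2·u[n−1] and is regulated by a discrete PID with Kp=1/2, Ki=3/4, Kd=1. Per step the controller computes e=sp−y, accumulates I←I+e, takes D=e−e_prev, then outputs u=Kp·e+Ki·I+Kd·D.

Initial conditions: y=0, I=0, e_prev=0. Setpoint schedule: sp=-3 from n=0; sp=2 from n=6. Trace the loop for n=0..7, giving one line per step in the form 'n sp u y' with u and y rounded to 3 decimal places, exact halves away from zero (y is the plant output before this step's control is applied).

(exact arithmetic carried between steps; '≈' marks a value shown rounded to 6 d.p. or computed from one; I and e_prev carry over from the previous line; the table rounds u and y to 3 d.p., halves away from zero)
n=0: y=0, sp=-3, e=sp−y=-3; I=-3, D=e−e_prev=-3; u=1/2·(-3)+3/4·(-3)+1·(-3)=-6.75; next y=-2/5·0+1/2·(-6.75)=-3.375
n=1: y=-3.375, sp=-3, e=sp−y=0.375; I=-2.625, D=e−e_prev=3.375; u=1/2·0.375+3/4·(-2.625)+1·3.375=1.59375; next y=-2/5·(-3.375)+1/2·1.59375=2.146875
n=2: y=2.146875, sp=-3, e=sp−y=-5.146875; I=-7.771875, D=e−e_prev=-5.521875; u=1/2·(-5.146875)+3/4·(-7.771875)+1·(-5.521875)≈-13.924219; next y=-2/5·2.146875+1/2·(-13.924219)≈-7.820859
n=3: y≈-7.820859, sp=-3, e=sp−y≈4.820859; I≈-2.951016, D=e−e_prev≈9.967734; u=1/2·4.820859+3/4·(-2.951016)+1·9.967734≈10.164902; next y=-2/5·(-7.820859)+1/2·10.164902≈8.210795
n=4: y≈8.210795, sp=-3, e=sp−y≈-11.210795; I≈-14.161811, D=e−e_prev≈-16.031654; u=1/2·(-11.210795)+3/4·(-14.161811)+1·(-16.031654)≈-32.258410; next y=-2/5·8.210795+1/2·(-32.258410)≈-19.413523
n=5: y≈-19.413523, sp=-3, e=sp−y≈16.413523; I≈2.251712, D=e−e_prev≈27.624318; u=1/2·16.413523+3/4·2.251712+1·27.624318≈37.519863; next y=-2/5·(-19.413523)+1/2·37.519863≈26.525341
n=6: y≈26.525341, sp=2, e=sp−y≈-24.525341; I≈-22.273629, D=e−e_prev≈-40.938864; u=1/2·(-24.525341)+3/4·(-22.273629)+1·(-40.938864)≈-69.906755; next y=-2/5·26.525341+1/2·(-69.906755)≈-45.563514
n=7: y≈-45.563514, sp=2, e=sp−y≈47.563514; I≈25.289885, D=e−e_prev≈72.088855; u=1/2·47.563514+3/4·25.289885+1·72.088855≈114.838026; next y=-2/5·(-45.563514)+1/2·114.838026≈75.644419

0 -3 -6.750 0.000
1 -3 1.594 -3.375
2 -3 -13.924 2.147
3 -3 10.165 -7.821
4 -3 -32.258 8.211
5 -3 37.520 -19.414
6 2 -69.907 26.525
7 2 114.838 -45.564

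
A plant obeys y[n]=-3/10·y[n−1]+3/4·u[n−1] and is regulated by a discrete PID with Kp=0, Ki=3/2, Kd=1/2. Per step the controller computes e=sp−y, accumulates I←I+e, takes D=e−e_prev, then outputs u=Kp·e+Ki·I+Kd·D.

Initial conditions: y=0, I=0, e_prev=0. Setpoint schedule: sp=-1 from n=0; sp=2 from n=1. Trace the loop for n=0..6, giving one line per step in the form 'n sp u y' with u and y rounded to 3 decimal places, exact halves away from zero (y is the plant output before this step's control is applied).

0 -1 -2.000 0.000
1 2 6.000 -1.500
2 2 -3.900 4.950
3 2 13.620 -4.410
4 2 -13.341 11.538
5 2 30.336 -13.467
6 2 -39.485 26.792

(exact arithmetic carried between steps; '≈' marks a value shown rounded to 6 d.p. or computed from one; I and e_prev carry over from the previous line; the table rounds u and y to 3 d.p., halves away from zero)
n=0: y=0, sp=-1, e=sp−y=-1; I=-1, D=e−e_prev=-1; u=0·(-1)+3/2·(-1)+1/2·(-1)=-2; next y=-3/10·0+3/4·(-2)=-1.5
n=1: y=-1.5, sp=2, e=sp−y=3.5; I=2.5, D=e−e_prev=4.5; u=0·3.5+3/2·2.5+1/2·4.5=6; next y=-3/10·(-1.5)+3/4·6=4.95
n=2: y=4.95, sp=2, e=sp−y=-2.95; I=-0.45, D=e−e_prev=-6.45; u=0·(-2.95)+3/2·(-0.45)+1/2·(-6.45)=-3.9; next y=-3/10·4.95+3/4·(-3.9)=-4.41
n=3: y=-4.41, sp=2, e=sp−y=6.41; I=5.96, D=e−e_prev=9.36; u=0·6.41+3/2·5.96+1/2·9.36=13.62; next y=-3/10·(-4.41)+3/4·13.62=11.538
n=4: y=11.538, sp=2, e=sp−y=-9.538; I=-3.578, D=e−e_prev=-15.948; u=0·(-9.538)+3/2·(-3.578)+1/2·(-15.948)=-13.341; next y=-3/10·11.538+3/4·(-13.341)=-13.46715
n=5: y=-13.46715, sp=2, e=sp−y=15.46715; I=11.88915, D=e−e_prev=25.00515; u=0·15.46715+3/2·11.88915+1/2·25.00515=30.3363; next y=-3/10·(-13.46715)+3/4·30.3363=26.79237
n=6: y=26.79237, sp=2, e=sp−y=-24.79237; I=-12.90322, D=e−e_prev=-40.25952; u=0·(-24.79237)+3/2·(-12.90322)+1/2·(-40.25952)=-39.48459; next y=-3/10·26.79237+3/4·(-39.48459)≈-37.651154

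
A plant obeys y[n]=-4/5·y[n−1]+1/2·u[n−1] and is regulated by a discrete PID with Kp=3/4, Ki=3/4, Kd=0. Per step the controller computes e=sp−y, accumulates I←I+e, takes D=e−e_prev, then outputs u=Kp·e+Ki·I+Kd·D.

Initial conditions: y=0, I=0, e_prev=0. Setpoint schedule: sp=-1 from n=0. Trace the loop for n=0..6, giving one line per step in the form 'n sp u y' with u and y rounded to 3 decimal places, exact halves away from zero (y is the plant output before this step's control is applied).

(exact arithmetic carried between steps; '≈' marks a value shown rounded to 6 d.p. or computed from one; I and e_prev carry over from the previous line; the table rounds u and y to 3 d.p., halves away from zero)
n=0: y=0, sp=-1, e=sp−y=-1; I=-1, D=e−e_prev=-1; u=3/4·(-1)+3/4·(-1)+0·(-1)=-1.5; next y=-4/5·0+1/2·(-1.5)=-0.75
n=1: y=-0.75, sp=-1, e=sp−y=-0.25; I=-1.25, D=e−e_prev=0.75; u=3/4·(-0.25)+3/4·(-1.25)+0·0.75=-1.125; next y=-4/5·(-0.75)+1/2·(-1.125)=0.0375
n=2: y=0.0375, sp=-1, e=sp−y=-1.0375; I=-2.2875, D=e−e_prev=-0.7875; u=3/4·(-1.0375)+3/4·(-2.2875)+0·(-0.7875)=-2.49375; next y=-4/5·0.0375+1/2·(-2.49375)=-1.276875
n=3: y=-1.276875, sp=-1, e=sp−y=0.276875; I=-2.010625, D=e−e_prev=1.314375; u=3/4·0.276875+3/4·(-2.010625)+0·1.314375≈-1.300313; next y=-4/5·(-1.276875)+1/2·(-1.300313)≈0.371344
n=4: y≈0.371344, sp=-1, e=sp−y≈-1.371344; I≈-3.381969, D=e−e_prev≈-1.648219; u=3/4·(-1.371344)+3/4·(-3.381969)+0·(-1.648219)≈-3.564984; next y=-4/5·0.371344+1/2·(-3.564984)≈-2.079567
n=5: y≈-2.079567, sp=-1, e=sp−y≈1.079567; I≈-2.302402, D=e−e_prev≈2.450911; u=3/4·1.079567+3/4·(-2.302402)+0·2.450911≈-0.917126; next y=-4/5·(-2.079567)+1/2·(-0.917126)≈1.205091
n=6: y≈1.205091, sp=-1, e=sp−y≈-2.205091; I≈-4.507492, D=e−e_prev≈-3.284658; u=3/4·(-2.205091)+3/4·(-4.507492)+0·(-3.284658)≈-5.034437; next y=-4/5·1.205091+1/2·(-5.034437)≈-3.481291

0 -1 -1.500 0.000
1 -1 -1.125 -0.750
2 -1 -2.494 0.038
3 -1 -1.300 -1.277
4 -1 -3.565 0.371
5 -1 -0.917 -2.080
6 -1 -5.034 1.205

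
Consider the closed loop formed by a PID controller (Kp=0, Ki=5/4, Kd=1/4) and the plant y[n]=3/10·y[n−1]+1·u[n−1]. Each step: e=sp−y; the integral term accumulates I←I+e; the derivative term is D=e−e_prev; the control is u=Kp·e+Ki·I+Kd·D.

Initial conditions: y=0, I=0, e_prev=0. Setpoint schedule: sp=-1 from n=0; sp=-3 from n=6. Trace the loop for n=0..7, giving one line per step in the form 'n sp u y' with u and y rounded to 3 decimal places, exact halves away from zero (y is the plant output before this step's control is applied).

0 -1 -1.500 0.000
1 -1 -0.250 -1.500
2 -1 -1.200 -0.700
3 -1 -0.310 -1.410
4 -1 -0.991 -0.733
5 -1 -0.439 -1.210
6 -3 -3.908 -0.802
7 -3 -1.034 -4.148

(exact arithmetic carried between steps; '≈' marks a value shown rounded to 6 d.p. or computed from one; I and e_prev carry over from the previous line; the table rounds u and y to 3 d.p., halves away from zero)
n=0: y=0, sp=-1, e=sp−y=-1; I=-1, D=e−e_prev=-1; u=0·(-1)+5/4·(-1)+1/4·(-1)=-1.5; next y=3/10·0+1·(-1.5)=-1.5
n=1: y=-1.5, sp=-1, e=sp−y=0.5; I=-0.5, D=e−e_prev=1.5; u=0·0.5+5/4·(-0.5)+1/4·1.5=-0.25; next y=3/10·(-1.5)+1·(-0.25)=-0.7
n=2: y=-0.7, sp=-1, e=sp−y=-0.3; I=-0.8, D=e−e_prev=-0.8; u=0·(-0.3)+5/4·(-0.8)+1/4·(-0.8)=-1.2; next y=3/10·(-0.7)+1·(-1.2)=-1.41
n=3: y=-1.41, sp=-1, e=sp−y=0.41; I=-0.39, D=e−e_prev=0.71; u=0·0.41+5/4·(-0.39)+1/4·0.71=-0.31; next y=3/10·(-1.41)+1·(-0.31)=-0.733
n=4: y=-0.733, sp=-1, e=sp−y=-0.267; I=-0.657, D=e−e_prev=-0.677; u=0·(-0.267)+5/4·(-0.657)+1/4·(-0.677)=-0.9905; next y=3/10·(-0.733)+1·(-0.9905)=-1.2104
n=5: y=-1.2104, sp=-1, e=sp−y=0.2104; I=-0.4466, D=e−e_prev=0.4774; u=0·0.2104+5/4·(-0.4466)+1/4·0.4774=-0.4389; next y=3/10·(-1.2104)+1·(-0.4389)=-0.80202
n=6: y=-0.80202, sp=-3, e=sp−y=-2.19798; I=-2.64458, D=e−e_prev=-2.40838; u=0·(-2.19798)+5/4·(-2.64458)+1/4·(-2.40838)=-3.90782; next y=3/10·(-0.80202)+1·(-3.90782)=-4.148426
n=7: y=-4.148426, sp=-3, e=sp−y=1.148426; I=-1.496154, D=e−e_prev=3.346406; u=0·1.148426+5/4·(-1.496154)+1/4·3.346406=-1.033591; next y=3/10·(-4.148426)+1·(-1.033591)≈-2.278119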